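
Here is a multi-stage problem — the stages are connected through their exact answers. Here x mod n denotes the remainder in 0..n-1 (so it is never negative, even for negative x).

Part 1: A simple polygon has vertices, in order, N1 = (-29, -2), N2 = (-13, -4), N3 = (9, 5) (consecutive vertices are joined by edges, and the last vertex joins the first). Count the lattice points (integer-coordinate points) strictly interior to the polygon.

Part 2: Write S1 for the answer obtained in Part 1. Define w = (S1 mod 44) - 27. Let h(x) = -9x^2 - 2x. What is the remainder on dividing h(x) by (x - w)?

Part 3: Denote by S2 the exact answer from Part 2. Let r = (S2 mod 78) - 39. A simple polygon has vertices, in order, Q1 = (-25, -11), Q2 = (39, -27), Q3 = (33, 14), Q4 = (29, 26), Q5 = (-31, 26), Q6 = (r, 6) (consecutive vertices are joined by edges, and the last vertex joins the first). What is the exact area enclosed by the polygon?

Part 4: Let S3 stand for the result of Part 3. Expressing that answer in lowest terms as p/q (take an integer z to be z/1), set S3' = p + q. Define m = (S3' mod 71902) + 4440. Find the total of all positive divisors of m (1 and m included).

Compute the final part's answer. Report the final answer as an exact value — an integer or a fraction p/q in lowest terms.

Part 1: cross terms: (-29*-4 - -13*-2)=90, (-13*5 - 9*-4)=-29, (9*-2 - -29*5)=127; twice the area = |188| = 188; area = 94; boundary points = 2 + 1 + 1 = 4; strictly interior points = area - boundary/2 + 1 = 93; answer 93
Part 2: S1 = 93; w = -22; remainder = value at the root: -9*(-22)^2 - 2*(-22)^1 = (-4356) + (44) = -4312; answer -4312
Part 3: S2 = -4312; r = 17; cross terms: (-25*-27 - 39*-11)=1104, (39*14 - 33*-27)=1437, (33*26 - 29*14)=452, (29*26 - -31*26)=1560, (-31*6 - 17*26)=-628, (17*-11 - -25*6)=-37; twice the area = |3888| = 3888; area = 1944; answer 1944
Part 4: S3 = 1944; threaded value p + q = 1945; m = 6385; 6385 = 5 * 1277; sigma = (1 + 5) * (1 + 1277) = 6 * 1278 = 7668; answer 7668

7668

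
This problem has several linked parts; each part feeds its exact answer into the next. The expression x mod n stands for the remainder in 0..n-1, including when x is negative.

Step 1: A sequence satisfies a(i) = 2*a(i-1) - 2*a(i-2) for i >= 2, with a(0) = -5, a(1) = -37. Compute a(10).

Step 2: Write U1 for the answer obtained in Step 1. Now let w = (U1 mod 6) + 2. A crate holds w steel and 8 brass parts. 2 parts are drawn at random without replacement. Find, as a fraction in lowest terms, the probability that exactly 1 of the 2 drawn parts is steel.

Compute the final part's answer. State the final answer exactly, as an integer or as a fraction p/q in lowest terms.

Step 1: a(2) = 2*(-37) - 2*(-5) = -64; iterating: a(2)=-64, a(3)=-54, a(4)=20, a(5)=148, a(6)=256, a(7)=216, a(8)=-80, a(9)=-592, a(10)=-1024; answer -1024
Step 2: U1 = -1024; w = 4; total draws C(12,2) = 66; favorable C(4,1)*C(8,1) = 32; P = 16/33; answer 16/33

16/33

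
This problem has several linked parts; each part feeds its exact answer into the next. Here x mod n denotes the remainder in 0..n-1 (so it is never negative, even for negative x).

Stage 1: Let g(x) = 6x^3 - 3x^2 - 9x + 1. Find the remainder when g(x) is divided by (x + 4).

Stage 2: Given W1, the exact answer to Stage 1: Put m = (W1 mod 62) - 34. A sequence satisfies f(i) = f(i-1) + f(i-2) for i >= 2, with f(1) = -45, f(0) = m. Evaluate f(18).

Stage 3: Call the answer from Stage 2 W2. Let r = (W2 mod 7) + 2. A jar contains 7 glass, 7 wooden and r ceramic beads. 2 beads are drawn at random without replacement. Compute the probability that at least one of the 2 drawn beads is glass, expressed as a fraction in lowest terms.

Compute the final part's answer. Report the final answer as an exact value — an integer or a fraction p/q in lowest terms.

98/153

Stage 1: remainder = value at the root: 6*(-4)^3 - 3*(-4)^2 - 9*(-4)^1 + 1 = (-384) + (-48) + (36) + (1) = -395; answer -395
Stage 2: W1 = -395; m = 5; f(2) = 1*(-45) + 1*(5) = -40; iterating: f(2)=-40, f(3)=-85, f(4)=-125, f(5)=-210, f(6)=-335, f(7)=-545, f(8)=-880, f(9)=-1425, f(10)=-2305, f(11)=-3730, f(12)=-6035, f(13)=-9765, f(14)=-15800, f(15)=-25565, f(16)=-41365, f(17)=-66930, f(18)=-108295; answer -108295
Stage 3: W2 = -108295; r = 4; total draws C(18,2) = 153; complement C(11,2) = 55; favorable 153 - 55 = 98; P = 98/153; answer 98/153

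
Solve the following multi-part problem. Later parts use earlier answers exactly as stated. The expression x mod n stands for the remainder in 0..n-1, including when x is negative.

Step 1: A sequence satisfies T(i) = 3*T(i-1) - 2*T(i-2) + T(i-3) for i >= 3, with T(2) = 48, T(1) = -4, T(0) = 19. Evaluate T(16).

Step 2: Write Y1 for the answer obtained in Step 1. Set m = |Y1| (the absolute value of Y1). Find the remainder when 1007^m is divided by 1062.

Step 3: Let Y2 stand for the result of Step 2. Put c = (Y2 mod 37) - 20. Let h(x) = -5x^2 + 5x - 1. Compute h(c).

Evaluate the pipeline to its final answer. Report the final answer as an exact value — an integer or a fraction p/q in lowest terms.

Step 1: T(3) = 3*(48) - 2*(-4) + 1*(19) = 171; iterating: T(3)=171, T(4)=413, T(5)=945, T(6)=2180, T(7)=5063, T(8)=11774, T(9)=27376, T(10)=63643, T(11)=147951, T(12)=343943, T(13)=799570, T(14)=1858775, T(15)=4321128, T(16)=10045404; answer 10045404
Step 2: Y1 = 10045404; m = 10045404; squarings mod 1062: 1007^1=1007, 1007^2=901, 1007^4=433, 1007^8=577, 1007^16=523, 1007^32=595, 1007^64=379, 1007^128=271, 1007^256=163, 1007^512=19, 1007^1024=361, 1007^2048=757, 1007^4096=631, 1007^8192=973, 1007^16384=487, 1007^32768=343, 1007^65536=829, 1007^131072=127, 1007^262144=199, 1007^524288=307, 1007^1048576=793, 1007^2097152=145, 1007^4194304=847, 1007^8388608=559; 1007^10045404 = 1007^4 * 1007^8 * 1007^16 * 1007^64 * 1007^128 * 1007^256 * 1007^512 * 1007^1024 * 1007^16384 * 1007^65536 * 1007^524288 * 1007^1048576 * 1007^8388608 = 631 (mod 1062); answer 631
Step 3: Y2 = 631; c = -18; -5*(-18)^2 + 5*(-18)^1 - 1 = (-1620) + (-90) + (-1) = -1711; answer -1711

-1711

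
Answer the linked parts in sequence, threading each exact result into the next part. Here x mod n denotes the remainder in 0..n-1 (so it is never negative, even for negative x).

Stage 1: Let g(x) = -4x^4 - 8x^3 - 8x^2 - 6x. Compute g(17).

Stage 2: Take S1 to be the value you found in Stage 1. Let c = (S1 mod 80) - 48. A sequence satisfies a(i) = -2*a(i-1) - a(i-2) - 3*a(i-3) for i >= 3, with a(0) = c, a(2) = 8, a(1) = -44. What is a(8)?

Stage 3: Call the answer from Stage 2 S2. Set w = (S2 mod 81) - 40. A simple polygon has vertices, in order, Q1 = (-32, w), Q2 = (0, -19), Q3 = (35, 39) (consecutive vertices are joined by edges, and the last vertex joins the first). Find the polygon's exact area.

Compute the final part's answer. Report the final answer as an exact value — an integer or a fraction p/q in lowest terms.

2031/2

Stage 1: -4*(17)^4 - 8*(17)^3 - 8*(17)^2 - 6*(17)^1 = (-334084) + (-39304) + (-2312) + (-102) = -375802; answer -375802
Stage 2: S1 = -375802; c = -10; a(3) = -2*(8) - 1*(-44) - 3*(-10) = 58; iterating: a(3)=58, a(4)=8, a(5)=-98, a(6)=14, a(7)=46, a(8)=188; answer 188
Stage 3: S2 = 188; w = -14; cross terms: (-32*-19 - 0*-14)=608, (0*39 - 35*-19)=665, (35*-14 - -32*39)=758; twice the area = |2031| = 2031; area = 2031/2; answer 2031/2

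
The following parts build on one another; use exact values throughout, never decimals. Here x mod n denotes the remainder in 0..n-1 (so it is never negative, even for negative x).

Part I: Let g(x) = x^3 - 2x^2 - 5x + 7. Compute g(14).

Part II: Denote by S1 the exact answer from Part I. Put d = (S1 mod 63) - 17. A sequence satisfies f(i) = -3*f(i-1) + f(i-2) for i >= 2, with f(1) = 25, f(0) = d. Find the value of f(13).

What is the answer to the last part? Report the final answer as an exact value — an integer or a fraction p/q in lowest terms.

Part I: 1*(14)^3 - 2*(14)^2 - 5*(14)^1 + 7 = (2744) + (-392) + (-70) + (7) = 2289; answer 2289
Part II: S1 = 2289; d = 4; f(2) = -3*(25) + 1*(4) = -71; iterating: f(2)=-71, f(3)=238, f(4)=-785, f(5)=2593, f(6)=-8564, f(7)=28285, f(8)=-93419, f(9)=308542, f(10)=-1019045, f(11)=3365677, f(12)=-11116076, f(13)=36713905; answer 36713905

36713905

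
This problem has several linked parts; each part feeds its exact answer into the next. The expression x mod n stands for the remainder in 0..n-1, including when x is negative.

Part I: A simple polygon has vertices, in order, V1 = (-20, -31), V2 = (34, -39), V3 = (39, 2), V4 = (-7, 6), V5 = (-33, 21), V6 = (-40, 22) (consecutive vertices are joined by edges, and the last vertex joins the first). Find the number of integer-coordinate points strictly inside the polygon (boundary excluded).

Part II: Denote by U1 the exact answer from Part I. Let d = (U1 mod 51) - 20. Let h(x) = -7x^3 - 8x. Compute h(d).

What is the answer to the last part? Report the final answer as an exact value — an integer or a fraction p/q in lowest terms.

48165

Part I: cross terms: (-20*-39 - 34*-31)=1834, (34*2 - 39*-39)=1589, (39*6 - -7*2)=248, (-7*21 - -33*6)=51, (-33*22 - -40*21)=114, (-40*-31 - -20*22)=1680; twice the area = |5516| = 5516; area = 2758; boundary points = 2 + 1 + 2 + 1 + 1 + 1 = 8; strictly interior points = area - boundary/2 + 1 = 2755; answer 2755
Part II: U1 = 2755; d = -19; -7*(-19)^3 - 8*(-19)^1 = (48013) + (152) = 48165; answer 48165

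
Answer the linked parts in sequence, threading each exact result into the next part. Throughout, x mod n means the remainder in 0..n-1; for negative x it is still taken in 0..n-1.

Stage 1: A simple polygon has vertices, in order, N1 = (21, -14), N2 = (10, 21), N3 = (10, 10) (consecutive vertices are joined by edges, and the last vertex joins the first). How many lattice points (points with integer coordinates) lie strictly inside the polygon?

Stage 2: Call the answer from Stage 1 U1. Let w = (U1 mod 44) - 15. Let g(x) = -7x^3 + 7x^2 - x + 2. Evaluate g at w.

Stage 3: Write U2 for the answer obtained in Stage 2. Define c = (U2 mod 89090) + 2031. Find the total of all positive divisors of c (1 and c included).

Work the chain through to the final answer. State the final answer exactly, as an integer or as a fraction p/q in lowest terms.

Stage 1: cross terms: (21*21 - 10*-14)=581, (10*10 - 10*21)=-110, (10*-14 - 21*10)=-350; twice the area = |121| = 121; area = 121/2; boundary points = 1 + 11 + 1 = 13; strictly interior points = area - boundary/2 + 1 = 55; answer 55
Stage 2: U1 = 55; w = -4; -7*(-4)^3 + 7*(-4)^2 - 1*(-4)^1 + 2 = (448) + (112) + (4) + (2) = 566; answer 566
Stage 3: U2 = 566; c = 2597; 2597 = 7^2 * 53; sigma = (1 + 7 + 49) * (1 + 53) = 57 * 54 = 3078; answer 3078

3078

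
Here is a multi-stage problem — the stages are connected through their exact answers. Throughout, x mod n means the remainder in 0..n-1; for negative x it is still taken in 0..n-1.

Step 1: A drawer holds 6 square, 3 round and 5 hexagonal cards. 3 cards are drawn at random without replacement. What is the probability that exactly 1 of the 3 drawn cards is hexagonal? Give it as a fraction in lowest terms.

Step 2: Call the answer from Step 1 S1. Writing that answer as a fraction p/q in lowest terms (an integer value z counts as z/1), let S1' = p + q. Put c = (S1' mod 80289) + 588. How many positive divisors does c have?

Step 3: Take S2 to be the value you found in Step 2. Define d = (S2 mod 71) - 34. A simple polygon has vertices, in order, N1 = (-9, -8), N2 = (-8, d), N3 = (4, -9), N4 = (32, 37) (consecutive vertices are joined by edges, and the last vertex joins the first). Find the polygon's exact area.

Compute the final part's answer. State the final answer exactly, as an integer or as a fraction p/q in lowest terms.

885/2

Step 1: total draws C(14,3) = 364; favorable C(5,1)*C(9,2) = 180; P = 45/91; answer 45/91
Step 2: S1 = 45/91; threaded value p + q = 136; c = 724; 724 = 2^2 * 181; number of divisors = (2+1) * (1+1) = 6; answer 6
Step 3: S2 = 6; d = -28; cross terms: (-9*-28 - -8*-8)=188, (-8*-9 - 4*-28)=184, (4*37 - 32*-9)=436, (32*-8 - -9*37)=77; twice the area = |885| = 885; area = 885/2; answer 885/2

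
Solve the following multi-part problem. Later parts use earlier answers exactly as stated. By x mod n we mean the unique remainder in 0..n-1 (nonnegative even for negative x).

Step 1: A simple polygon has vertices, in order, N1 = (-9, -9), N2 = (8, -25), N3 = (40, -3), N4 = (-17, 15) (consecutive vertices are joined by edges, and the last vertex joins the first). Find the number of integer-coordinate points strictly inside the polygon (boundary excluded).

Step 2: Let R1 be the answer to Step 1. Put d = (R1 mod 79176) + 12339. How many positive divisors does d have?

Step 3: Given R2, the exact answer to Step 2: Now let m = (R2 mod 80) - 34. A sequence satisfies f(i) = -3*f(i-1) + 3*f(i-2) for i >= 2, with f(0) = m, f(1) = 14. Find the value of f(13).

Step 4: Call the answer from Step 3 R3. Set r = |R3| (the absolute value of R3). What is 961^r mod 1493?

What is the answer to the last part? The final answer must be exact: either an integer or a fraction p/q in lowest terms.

Step 1: cross terms: (-9*-25 - 8*-9)=297, (8*-3 - 40*-25)=976, (40*15 - -17*-3)=549, (-17*-9 - -9*15)=288; twice the area = |2110| = 2110; area = 1055; boundary points = 1 + 2 + 3 + 8 = 14; strictly interior points = area - boundary/2 + 1 = 1049; answer 1049
Step 2: R1 = 1049; d = 13388; 13388 = 2^2 * 3347; number of divisors = (2+1) * (1+1) = 6; answer 6
Step 3: R2 = 6; m = -28; f(2) = -3*(14) + 3*(-28) = -126; iterating: f(2)=-126, f(3)=420, f(4)=-1638, f(5)=6174, f(6)=-23436, f(7)=88830, f(8)=-336798, f(9)=1276884, f(10)=-4841046, f(11)=18353790, f(12)=-69584508, f(13)=263814894; answer 263814894
Step 4: R3 = 263814894; r = 263814894; squarings mod 1493: 961^1=961, 961^2=847, 961^4=769, 961^8=133, 961^16=1266, 961^32=767, 961^64=47, 961^128=716, 961^256=557, 961^512=1198, 961^1024=431, 961^2048=629, 961^4096=1489, 961^8192=16, 961^16384=256, 961^32768=1337, 961^65536=448, 961^131072=642, 961^262144=96, 961^524288=258, 961^1048576=872, 961^2097152=447, 961^4194304=1240, 961^8388608=1303, 961^16777216=268, 961^33554432=160, 961^67108864=219, 961^134217728=185; 961^263814894 = 961^2 * 961^4 * 961^8 * 961^32 * 961^64 * 961^128 * 961^512 * 961^1024 * 961^2048 * 961^4096 * 961^8192 * 961^16384 * 961^65536 * 961^524288 * 961^1048576 * 961^2097152 * 961^8388608 * 961^16777216 * 961^33554432 * 961^67108864 * 961^134217728 = 1195 (mod 1493); answer 1195

1195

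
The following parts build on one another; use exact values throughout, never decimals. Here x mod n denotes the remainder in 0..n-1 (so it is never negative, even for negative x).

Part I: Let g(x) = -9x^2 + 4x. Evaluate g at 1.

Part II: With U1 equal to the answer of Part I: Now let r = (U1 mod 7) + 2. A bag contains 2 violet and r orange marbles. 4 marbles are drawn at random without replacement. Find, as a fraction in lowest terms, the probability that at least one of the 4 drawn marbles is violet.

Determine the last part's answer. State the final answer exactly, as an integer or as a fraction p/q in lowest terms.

14/15

Part I: -9*(1)^2 + 4*(1)^1 = (-9) + (4) = -5; answer -5
Part II: U1 = -5; r = 4; total draws C(6,4) = 15; complement C(4,4) = 1; favorable 15 - 1 = 14; P = 14/15; answer 14/15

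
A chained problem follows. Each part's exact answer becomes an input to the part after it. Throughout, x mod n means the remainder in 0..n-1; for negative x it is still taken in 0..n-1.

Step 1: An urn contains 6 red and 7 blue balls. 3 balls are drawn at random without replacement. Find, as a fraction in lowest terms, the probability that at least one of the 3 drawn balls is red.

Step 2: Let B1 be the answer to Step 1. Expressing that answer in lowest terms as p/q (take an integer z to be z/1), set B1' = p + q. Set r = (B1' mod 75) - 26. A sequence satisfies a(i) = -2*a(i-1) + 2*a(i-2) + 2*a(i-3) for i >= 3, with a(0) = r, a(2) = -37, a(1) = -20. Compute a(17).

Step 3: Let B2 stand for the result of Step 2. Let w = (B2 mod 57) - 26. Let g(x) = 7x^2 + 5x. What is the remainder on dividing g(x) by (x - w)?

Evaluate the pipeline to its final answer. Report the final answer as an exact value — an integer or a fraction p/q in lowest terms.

Step 1: total draws C(13,3) = 286; complement C(7,3) = 35; favorable 286 - 35 = 251; P = 251/286; answer 251/286
Step 2: B1 = 251/286; threaded value p + q = 537; r = -14; a(3) = -2*(-37) + 2*(-20) + 2*(-14) = 6; iterating: a(3)=6, a(4)=-126, a(5)=190, a(6)=-620, a(7)=1368, a(8)=-3596, a(9)=8688, a(10)=-21832, a(11)=53848, a(12)=-133984, a(13)=332000, a(14)=-824272, a(15)=2044576, a(16)=-5073696, a(17)=12588000; answer 12588000
Step 3: B2 = 12588000; w = -20; remainder = value at the root: 7*(-20)^2 + 5*(-20)^1 = (2800) + (-100) = 2700; answer 2700

2700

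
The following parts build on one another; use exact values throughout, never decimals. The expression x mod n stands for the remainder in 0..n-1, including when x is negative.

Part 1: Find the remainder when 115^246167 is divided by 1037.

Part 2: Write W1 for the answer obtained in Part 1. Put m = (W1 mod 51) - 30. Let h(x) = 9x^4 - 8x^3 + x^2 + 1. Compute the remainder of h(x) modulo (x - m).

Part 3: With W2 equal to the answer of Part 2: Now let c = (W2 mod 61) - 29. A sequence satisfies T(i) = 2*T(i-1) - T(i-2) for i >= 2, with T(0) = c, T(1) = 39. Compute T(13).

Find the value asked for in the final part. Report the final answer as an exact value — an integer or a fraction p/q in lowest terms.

Part 1: squarings mod 1037: 115^1=115, 115^2=781, 115^4=205, 115^8=545, 115^16=443, 115^32=256, 115^64=205, 115^128=545, 115^256=443, 115^512=256, 115^1024=205, 115^2048=545, 115^4096=443, 115^8192=256, 115^16384=205, 115^32768=545, 115^65536=443, 115^131072=256; 115^246167 = 115^1 * 115^2 * 115^4 * 115^16 * 115^128 * 115^256 * 115^16384 * 115^32768 * 115^65536 * 115^131072 = 905 (mod 1037); answer 905
Part 2: W1 = 905; m = 8; remainder = value at the root: 9*(8)^4 - 8*(8)^3 + 1*(8)^2 + 1 = (36864) + (-4096) + (64) + (1) = 32833; answer 32833
Part 3: W2 = 32833; c = -14; T(2) = 2*(39) - 1*(-14) = 92; iterating: T(2)=92, T(3)=145, T(4)=198, T(5)=251, T(6)=304, T(7)=357, T(8)=410, T(9)=463, T(10)=516, T(11)=569, T(12)=622, T(13)=675; answer 675

675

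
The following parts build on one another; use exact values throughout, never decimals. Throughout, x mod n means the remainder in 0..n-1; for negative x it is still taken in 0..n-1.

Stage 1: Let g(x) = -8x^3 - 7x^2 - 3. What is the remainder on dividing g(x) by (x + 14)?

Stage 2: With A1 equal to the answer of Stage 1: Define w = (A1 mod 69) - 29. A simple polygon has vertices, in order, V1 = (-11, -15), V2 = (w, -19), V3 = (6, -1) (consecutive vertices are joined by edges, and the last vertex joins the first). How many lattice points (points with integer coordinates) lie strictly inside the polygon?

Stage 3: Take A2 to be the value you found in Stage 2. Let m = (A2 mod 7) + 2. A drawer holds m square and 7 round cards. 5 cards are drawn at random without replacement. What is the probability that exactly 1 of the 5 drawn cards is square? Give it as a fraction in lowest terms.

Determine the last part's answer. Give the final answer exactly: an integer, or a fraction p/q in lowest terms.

Stage 1: remainder = value at the root: -8*(-14)^3 - 7*(-14)^2 - 3 = (21952) + (-1372) + (-3) = 20577; answer 20577
Stage 2: A1 = 20577; w = -14; cross terms: (-11*-19 - -14*-15)=-1, (-14*-1 - 6*-19)=128, (6*-15 - -11*-1)=-101; twice the area = |26| = 26; area = 13; boundary points = 1 + 2 + 1 = 4; strictly interior points = area - boundary/2 + 1 = 12; answer 12
Stage 3: A2 = 12; m = 7; total draws C(14,5) = 2002; favorable C(7,1)*C(7,4) = 245; P = 35/286; answer 35/286

35/286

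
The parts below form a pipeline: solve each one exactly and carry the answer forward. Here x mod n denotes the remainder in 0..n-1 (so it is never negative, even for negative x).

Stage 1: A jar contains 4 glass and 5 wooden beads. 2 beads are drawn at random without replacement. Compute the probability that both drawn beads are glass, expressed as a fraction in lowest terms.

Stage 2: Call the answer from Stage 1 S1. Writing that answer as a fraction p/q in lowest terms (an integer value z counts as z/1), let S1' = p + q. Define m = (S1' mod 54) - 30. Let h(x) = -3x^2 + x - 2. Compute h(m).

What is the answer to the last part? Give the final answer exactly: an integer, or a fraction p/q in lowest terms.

Stage 1: total draws C(9,2) = 36; favorable C(4,2) = 6; P = 1/6; answer 1/6
Stage 2: S1 = 1/6; threaded value p + q = 7; m = -23; -3*(-23)^2 + 1*(-23)^1 - 2 = (-1587) + (-23) + (-2) = -1612; answer -1612

-1612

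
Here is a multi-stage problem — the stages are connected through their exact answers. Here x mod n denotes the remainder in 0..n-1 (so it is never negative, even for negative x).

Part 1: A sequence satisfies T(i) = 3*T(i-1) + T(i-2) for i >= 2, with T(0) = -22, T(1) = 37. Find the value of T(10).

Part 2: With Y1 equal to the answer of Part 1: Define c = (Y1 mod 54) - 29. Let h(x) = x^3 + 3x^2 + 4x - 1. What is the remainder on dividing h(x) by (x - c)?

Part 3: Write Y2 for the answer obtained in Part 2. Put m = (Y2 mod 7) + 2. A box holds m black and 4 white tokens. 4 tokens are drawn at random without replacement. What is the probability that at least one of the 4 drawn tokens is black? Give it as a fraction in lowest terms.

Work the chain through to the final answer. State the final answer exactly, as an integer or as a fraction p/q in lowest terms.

69/70

Part 1: T(2) = 3*(37) + 1*(-22) = 89; iterating: T(2)=89, T(3)=304, T(4)=1001, T(5)=3307, T(6)=10922, T(7)=36073, T(8)=119141, T(9)=393496, T(10)=1299629; answer 1299629
Part 2: Y1 = 1299629; c = -18; remainder = value at the root: 1*(-18)^3 + 3*(-18)^2 + 4*(-18)^1 - 1 = (-5832) + (972) + (-72) + (-1) = -4933; answer -4933
Part 3: Y2 = -4933; m = 4; total draws C(8,4) = 70; complement C(4,4) = 1; favorable 70 - 1 = 69; P = 69/70; answer 69/70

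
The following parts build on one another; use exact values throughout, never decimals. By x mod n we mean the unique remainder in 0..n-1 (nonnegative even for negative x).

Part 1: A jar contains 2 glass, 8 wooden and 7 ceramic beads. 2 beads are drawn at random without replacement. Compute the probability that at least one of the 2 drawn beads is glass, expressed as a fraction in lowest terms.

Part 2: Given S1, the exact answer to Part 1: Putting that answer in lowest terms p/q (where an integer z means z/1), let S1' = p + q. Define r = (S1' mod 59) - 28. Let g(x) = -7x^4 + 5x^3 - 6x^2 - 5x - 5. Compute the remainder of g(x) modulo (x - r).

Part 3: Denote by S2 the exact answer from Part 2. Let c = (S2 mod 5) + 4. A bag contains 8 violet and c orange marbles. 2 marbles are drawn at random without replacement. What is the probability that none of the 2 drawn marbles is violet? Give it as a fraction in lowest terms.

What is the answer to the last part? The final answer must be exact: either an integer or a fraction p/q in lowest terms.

15/91

Part 1: total draws C(17,2) = 136; complement C(15,2) = 105; favorable 136 - 105 = 31; P = 31/136; answer 31/136
Part 2: S1 = 31/136; threaded value p + q = 167; r = 21; remainder = value at the root: -7*(21)^4 + 5*(21)^3 - 6*(21)^2 - 5*(21)^1 - 5 = (-1361367) + (46305) + (-2646) + (-105) + (-5) = -1317818; answer -1317818
Part 3: S2 = -1317818; c = 6; total draws C(14,2) = 91; favorable C(6,2) = 15; P = 15/91; answer 15/91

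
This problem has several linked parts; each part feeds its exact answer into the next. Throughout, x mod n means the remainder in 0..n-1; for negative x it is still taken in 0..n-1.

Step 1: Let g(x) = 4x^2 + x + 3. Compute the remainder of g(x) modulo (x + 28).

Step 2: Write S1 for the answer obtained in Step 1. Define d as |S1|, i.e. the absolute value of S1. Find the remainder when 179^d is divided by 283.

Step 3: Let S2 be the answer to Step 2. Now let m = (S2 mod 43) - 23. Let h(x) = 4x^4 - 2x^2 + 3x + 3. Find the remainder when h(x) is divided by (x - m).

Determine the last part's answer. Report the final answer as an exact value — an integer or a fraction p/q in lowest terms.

16235

Step 1: remainder = value at the root: 4*(-28)^2 + 1*(-28)^1 + 3 = (3136) + (-28) + (3) = 3111; answer 3111
Step 2: S1 = 3111; d = 3111; squarings mod 283: 179^1=179, 179^2=62, 179^4=165, 179^8=57, 179^16=136, 179^32=101, 179^64=13, 179^128=169, 179^256=261, 179^512=201, 179^1024=215, 179^2048=96; 179^3111 = 179^1 * 179^2 * 179^4 * 179^32 * 179^1024 * 179^2048 = 15 (mod 283); answer 15
Step 3: S2 = 15; m = -8; remainder = value at the root: 4*(-8)^4 - 2*(-8)^2 + 3*(-8)^1 + 3 = (16384) + (-128) + (-24) + (3) = 16235; answer 16235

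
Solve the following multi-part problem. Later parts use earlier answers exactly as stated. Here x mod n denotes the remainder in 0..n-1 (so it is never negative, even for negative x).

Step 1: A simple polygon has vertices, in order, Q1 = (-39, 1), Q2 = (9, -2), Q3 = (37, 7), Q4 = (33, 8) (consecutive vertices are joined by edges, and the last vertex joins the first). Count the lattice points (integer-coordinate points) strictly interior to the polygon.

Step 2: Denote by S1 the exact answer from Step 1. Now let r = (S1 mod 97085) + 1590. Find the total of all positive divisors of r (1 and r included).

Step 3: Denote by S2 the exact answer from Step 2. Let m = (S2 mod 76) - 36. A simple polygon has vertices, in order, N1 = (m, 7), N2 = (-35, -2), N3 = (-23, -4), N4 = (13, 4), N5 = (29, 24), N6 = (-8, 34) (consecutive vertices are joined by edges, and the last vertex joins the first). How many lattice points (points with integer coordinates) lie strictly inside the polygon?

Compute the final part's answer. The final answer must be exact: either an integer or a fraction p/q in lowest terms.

Step 1: cross terms: (-39*-2 - 9*1)=69, (9*7 - 37*-2)=137, (37*8 - 33*7)=65, (33*1 - -39*8)=345; twice the area = |616| = 616; area = 308; boundary points = 3 + 1 + 1 + 1 = 6; strictly interior points = area - boundary/2 + 1 = 306; answer 306
Step 2: S1 = 306; r = 1896; 1896 = 2^3 * 3 * 79; sigma = (1 + 2 + 4 + 8) * (1 + 3) * (1 + 79) = 15 * 4 * 80 = 4800; answer 4800
Step 3: S2 = 4800; m = -24; cross terms: (-24*-2 - -35*7)=293, (-35*-4 - -23*-2)=94, (-23*4 - 13*-4)=-40, (13*24 - 29*4)=196, (29*34 - -8*24)=1178, (-8*7 - -24*34)=760; twice the area = |2481| = 2481; area = 2481/2; boundary points = 1 + 2 + 4 + 4 + 1 + 1 = 13; strictly interior points = area - boundary/2 + 1 = 1235; answer 1235

1235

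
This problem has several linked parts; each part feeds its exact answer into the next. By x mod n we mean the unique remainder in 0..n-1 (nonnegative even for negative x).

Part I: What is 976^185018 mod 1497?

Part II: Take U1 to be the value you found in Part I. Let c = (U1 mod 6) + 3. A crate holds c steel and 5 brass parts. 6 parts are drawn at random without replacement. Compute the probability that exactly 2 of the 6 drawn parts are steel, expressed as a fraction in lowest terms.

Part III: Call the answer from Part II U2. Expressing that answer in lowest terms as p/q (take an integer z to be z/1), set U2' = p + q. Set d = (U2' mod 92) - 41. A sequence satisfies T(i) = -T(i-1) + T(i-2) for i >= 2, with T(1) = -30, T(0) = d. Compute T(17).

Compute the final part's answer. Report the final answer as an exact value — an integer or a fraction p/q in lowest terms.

-26196

Part I: squarings mod 1497: 976^1=976, 976^2=484, 976^4=724, 976^8=226, 976^16=178, 976^32=247, 976^64=1129, 976^128=694, 976^256=1099, 976^512=1219, 976^1024=937, 976^2048=727, 976^4096=88, 976^8192=259, 976^16384=1213, 976^32768=1315, 976^65536=190, 976^131072=172; 976^185018 = 976^2 * 976^8 * 976^16 * 976^32 * 976^128 * 976^512 * 976^4096 * 976^16384 * 976^32768 * 976^131072 = 769 (mod 1497); answer 769
Part II: U1 = 769; c = 4; total draws C(9,6) = 84; favorable C(4,2)*C(5,4) = 30; P = 5/14; answer 5/14
Part III: U2 = 5/14; threaded value p + q = 19; d = -22; T(2) = -1*(-30) + 1*(-22) = 8; iterating: T(2)=8, T(3)=-38, T(4)=46, T(5)=-84, T(6)=130, T(7)=-214, T(8)=344, T(9)=-558, T(10)=902, T(11)=-1460, T(12)=2362, T(13)=-3822, T(14)=6184, T(15)=-10006, T(16)=16190, T(17)=-26196; answer -26196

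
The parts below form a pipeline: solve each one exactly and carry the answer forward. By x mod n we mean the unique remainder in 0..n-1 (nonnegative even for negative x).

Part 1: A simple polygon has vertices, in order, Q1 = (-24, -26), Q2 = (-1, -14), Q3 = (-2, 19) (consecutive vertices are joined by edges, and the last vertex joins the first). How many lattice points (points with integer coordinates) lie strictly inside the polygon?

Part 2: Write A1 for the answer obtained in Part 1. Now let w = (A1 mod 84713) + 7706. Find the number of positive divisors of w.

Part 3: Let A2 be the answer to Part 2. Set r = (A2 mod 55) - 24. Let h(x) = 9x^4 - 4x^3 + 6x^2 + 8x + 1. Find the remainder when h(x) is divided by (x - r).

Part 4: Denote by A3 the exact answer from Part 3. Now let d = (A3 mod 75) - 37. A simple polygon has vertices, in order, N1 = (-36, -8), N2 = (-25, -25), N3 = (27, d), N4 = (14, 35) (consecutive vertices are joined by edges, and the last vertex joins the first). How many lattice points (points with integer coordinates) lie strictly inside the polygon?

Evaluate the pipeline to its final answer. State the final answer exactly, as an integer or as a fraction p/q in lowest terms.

1382

Part 1: cross terms: (-24*-14 - -1*-26)=310, (-1*19 - -2*-14)=-47, (-2*-26 - -24*19)=508; twice the area = |771| = 771; area = 771/2; boundary points = 1 + 1 + 1 = 3; strictly interior points = area - boundary/2 + 1 = 385; answer 385
Part 2: A1 = 385; w = 8091; 8091 = 3^2 * 29 * 31; number of divisors = (2+1) * (1+1) * (1+1) = 12; answer 12
Part 3: A2 = 12; r = -12; remainder = value at the root: 9*(-12)^4 - 4*(-12)^3 + 6*(-12)^2 + 8*(-12)^1 + 1 = (186624) + (6912) + (864) + (-96) + (1) = 194305; answer 194305
Part 4: A3 = 194305; d = 18; cross terms: (-36*-25 - -25*-8)=700, (-25*18 - 27*-25)=225, (27*35 - 14*18)=693, (14*-8 - -36*35)=1148; twice the area = |2766| = 2766; area = 1383; boundary points = 1 + 1 + 1 + 1 = 4; strictly interior points = area - boundary/2 + 1 = 1382; answer 1382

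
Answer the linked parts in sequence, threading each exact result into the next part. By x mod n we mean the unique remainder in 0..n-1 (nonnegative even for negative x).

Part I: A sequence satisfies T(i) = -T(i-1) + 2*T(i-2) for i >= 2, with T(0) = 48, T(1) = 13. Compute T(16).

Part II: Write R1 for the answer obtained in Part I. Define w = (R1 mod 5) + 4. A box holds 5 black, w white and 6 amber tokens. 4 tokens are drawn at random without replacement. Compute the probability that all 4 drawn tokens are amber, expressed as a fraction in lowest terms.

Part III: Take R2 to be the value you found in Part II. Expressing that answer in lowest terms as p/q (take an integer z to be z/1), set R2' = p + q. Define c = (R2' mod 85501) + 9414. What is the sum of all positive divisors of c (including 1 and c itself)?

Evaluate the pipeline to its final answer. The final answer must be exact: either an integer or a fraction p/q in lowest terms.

9620

Part I: T(2) = -1*(13) + 2*(48) = 83; iterating: T(2)=83, T(3)=-57, T(4)=223, T(5)=-337, T(6)=783, T(7)=-1457, T(8)=3023, T(9)=-5937, T(10)=11983, T(11)=-23857, T(12)=47823, T(13)=-95537, T(14)=191183, T(15)=-382257, T(16)=764623; answer 764623
Part II: R1 = 764623; w = 7; total draws C(18,4) = 3060; favorable C(6,4) = 15; P = 1/204; answer 1/204
Part III: R2 = 1/204; threaded value p + q = 205; c = 9619; 9619 is prime, so its only divisors are 1 and 9619; sigma = 1 + 9619 = 9620; answer 9620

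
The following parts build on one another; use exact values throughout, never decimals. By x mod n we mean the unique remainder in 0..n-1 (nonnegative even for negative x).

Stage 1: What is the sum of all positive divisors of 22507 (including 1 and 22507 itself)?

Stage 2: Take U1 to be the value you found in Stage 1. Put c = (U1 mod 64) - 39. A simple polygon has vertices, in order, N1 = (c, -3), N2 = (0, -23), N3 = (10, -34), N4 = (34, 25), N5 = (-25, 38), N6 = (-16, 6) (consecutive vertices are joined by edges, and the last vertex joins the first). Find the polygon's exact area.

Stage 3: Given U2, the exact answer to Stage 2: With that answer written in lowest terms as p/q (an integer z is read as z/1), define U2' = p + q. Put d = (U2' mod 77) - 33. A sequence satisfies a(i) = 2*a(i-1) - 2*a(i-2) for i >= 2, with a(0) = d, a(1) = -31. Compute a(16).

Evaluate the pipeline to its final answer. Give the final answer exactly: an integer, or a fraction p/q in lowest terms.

4864

Stage 1: 22507 = 71 * 317; sigma = (1 + 71) * (1 + 317) = 72 * 318 = 22896; answer 22896
Stage 2: U1 = 22896; c = 9; cross terms: (9*-23 - 0*-3)=-207, (0*-34 - 10*-23)=230, (10*25 - 34*-34)=1406, (34*38 - -25*25)=1917, (-25*6 - -16*38)=458, (-16*-3 - 9*6)=-6; twice the area = |3798| = 3798; area = 1899; answer 1899
Stage 3: U2 = 1899; threaded value p + q = 1900; d = 19; a(2) = 2*(-31) - 2*(19) = -100; iterating: a(2)=-100, a(3)=-138, a(4)=-76, a(5)=124, a(6)=400, a(7)=552, a(8)=304, a(9)=-496, a(10)=-1600, a(11)=-2208, a(12)=-1216, a(13)=1984, a(14)=6400, a(15)=8832, a(16)=4864; answer 4864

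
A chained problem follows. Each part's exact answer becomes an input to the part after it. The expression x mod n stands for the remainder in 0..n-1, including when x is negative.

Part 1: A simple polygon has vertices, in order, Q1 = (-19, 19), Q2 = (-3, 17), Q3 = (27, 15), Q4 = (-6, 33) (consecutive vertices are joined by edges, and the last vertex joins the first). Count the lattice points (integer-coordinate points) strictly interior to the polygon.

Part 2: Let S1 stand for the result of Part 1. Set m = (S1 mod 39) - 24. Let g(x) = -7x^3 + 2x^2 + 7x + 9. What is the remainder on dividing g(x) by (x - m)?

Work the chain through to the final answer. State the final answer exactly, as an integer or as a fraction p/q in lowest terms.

29081

Part 1: cross terms: (-19*17 - -3*19)=-266, (-3*15 - 27*17)=-504, (27*33 - -6*15)=981, (-6*19 - -19*33)=513; twice the area = |724| = 724; area = 362; boundary points = 2 + 2 + 3 + 1 = 8; strictly interior points = area - boundary/2 + 1 = 359; answer 359
Part 2: S1 = 359; m = -16; remainder = value at the root: -7*(-16)^3 + 2*(-16)^2 + 7*(-16)^1 + 9 = (28672) + (512) + (-112) + (9) = 29081; answer 29081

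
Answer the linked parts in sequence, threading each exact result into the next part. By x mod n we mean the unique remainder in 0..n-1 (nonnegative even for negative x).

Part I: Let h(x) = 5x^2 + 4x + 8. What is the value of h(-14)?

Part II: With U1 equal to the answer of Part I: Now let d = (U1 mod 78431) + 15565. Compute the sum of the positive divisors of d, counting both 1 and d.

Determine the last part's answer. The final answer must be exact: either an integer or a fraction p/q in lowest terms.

26880

Part I: 5*(-14)^2 + 4*(-14)^1 + 8 = (980) + (-56) + (8) = 932; answer 932
Part II: U1 = 932; d = 16497; 16497 = 3^3 * 13 * 47; sigma = (1 + 3 + 9 + 27) * (1 + 13) * (1 + 47) = 40 * 14 * 48 = 26880; answer 26880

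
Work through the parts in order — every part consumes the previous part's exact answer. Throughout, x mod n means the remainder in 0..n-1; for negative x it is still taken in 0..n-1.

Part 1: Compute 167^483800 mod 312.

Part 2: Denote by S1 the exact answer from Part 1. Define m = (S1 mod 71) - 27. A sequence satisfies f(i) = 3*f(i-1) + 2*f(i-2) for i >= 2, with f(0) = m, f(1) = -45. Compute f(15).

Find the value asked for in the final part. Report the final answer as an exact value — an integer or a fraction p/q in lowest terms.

-2643399417

Part 1: squarings mod 312: 167^1=167, 167^2=121, 167^4=289, 167^8=217, 167^16=289, 167^32=217, 167^64=289, 167^128=217, 167^256=289, 167^512=217, 167^1024=289, 167^2048=217, 167^4096=289, 167^8192=217, 167^16384=289, 167^32768=217, 167^65536=289, 167^131072=217, 167^262144=289; 167^483800 = 167^8 * 167^16 * 167^64 * 167^128 * 167^256 * 167^8192 * 167^16384 * 167^65536 * 167^131072 * 167^262144 = 217 (mod 312); answer 217
Part 2: S1 = 217; m = -23; f(2) = 3*(-45) + 2*(-23) = -181; iterating: f(2)=-181, f(3)=-633, f(4)=-2261, f(5)=-8049, f(6)=-28669, f(7)=-102105, f(8)=-363653, f(9)=-1295169, f(10)=-4612813, f(11)=-16428777, f(12)=-58511957, f(13)=-208393425, f(14)=-742204189, f(15)=-2643399417; answer -2643399417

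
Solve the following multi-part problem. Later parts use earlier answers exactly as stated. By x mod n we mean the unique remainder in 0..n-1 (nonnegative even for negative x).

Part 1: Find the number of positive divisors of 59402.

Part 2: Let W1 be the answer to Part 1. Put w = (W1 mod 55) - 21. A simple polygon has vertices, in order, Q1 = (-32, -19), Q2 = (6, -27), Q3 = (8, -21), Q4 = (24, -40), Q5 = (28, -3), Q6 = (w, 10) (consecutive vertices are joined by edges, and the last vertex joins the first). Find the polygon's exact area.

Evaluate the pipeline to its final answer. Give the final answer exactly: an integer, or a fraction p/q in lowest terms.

1554

Part 1: 59402 = 2 * 7 * 4243; number of divisors = (1+1) * (1+1) * (1+1) = 8; answer 8
Part 2: W1 = 8; w = -13; cross terms: (-32*-27 - 6*-19)=978, (6*-21 - 8*-27)=90, (8*-40 - 24*-21)=184, (24*-3 - 28*-40)=1048, (28*10 - -13*-3)=241, (-13*-19 - -32*10)=567; twice the area = |3108| = 3108; area = 1554; answer 1554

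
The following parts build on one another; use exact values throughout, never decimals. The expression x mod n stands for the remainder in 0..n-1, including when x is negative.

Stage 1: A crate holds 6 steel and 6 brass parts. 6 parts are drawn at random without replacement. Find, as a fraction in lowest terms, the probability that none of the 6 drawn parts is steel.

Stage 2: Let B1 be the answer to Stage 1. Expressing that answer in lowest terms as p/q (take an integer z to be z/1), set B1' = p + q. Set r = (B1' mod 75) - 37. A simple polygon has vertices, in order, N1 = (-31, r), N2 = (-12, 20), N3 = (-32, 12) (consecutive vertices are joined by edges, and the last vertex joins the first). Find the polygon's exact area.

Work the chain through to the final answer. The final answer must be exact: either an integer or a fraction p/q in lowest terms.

Stage 1: total draws C(12,6) = 924; favorable C(6,6) = 1; P = 1/924; answer 1/924
Stage 2: B1 = 1/924; threaded value p + q = 925; r = -12; cross terms: (-31*20 - -12*-12)=-764, (-12*12 - -32*20)=496, (-32*-12 - -31*12)=756; twice the area = |488| = 488; area = 244; answer 244

244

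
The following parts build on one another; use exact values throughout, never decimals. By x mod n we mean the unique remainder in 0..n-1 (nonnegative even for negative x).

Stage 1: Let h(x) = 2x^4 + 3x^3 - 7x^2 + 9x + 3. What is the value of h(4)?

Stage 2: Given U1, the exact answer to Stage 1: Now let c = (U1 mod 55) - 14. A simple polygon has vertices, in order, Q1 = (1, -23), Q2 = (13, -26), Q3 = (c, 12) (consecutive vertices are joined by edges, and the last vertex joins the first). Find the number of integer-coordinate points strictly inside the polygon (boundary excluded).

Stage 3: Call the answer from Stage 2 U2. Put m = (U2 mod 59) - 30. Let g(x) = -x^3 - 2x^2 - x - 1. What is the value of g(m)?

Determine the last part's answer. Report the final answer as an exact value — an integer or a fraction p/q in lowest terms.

-6499

Stage 1: 2*(4)^4 + 3*(4)^3 - 7*(4)^2 + 9*(4)^1 + 3 = (512) + (192) + (-112) + (36) + (3) = 631; answer 631
Stage 2: U1 = 631; c = 12; cross terms: (1*-26 - 13*-23)=273, (13*12 - 12*-26)=468, (12*-23 - 1*12)=-288; twice the area = |453| = 453; area = 453/2; boundary points = 3 + 1 + 1 = 5; strictly interior points = area - boundary/2 + 1 = 225; answer 225
Stage 3: U2 = 225; m = 18; -1*(18)^3 - 2*(18)^2 - 1*(18)^1 - 1 = (-5832) + (-648) + (-18) + (-1) = -6499; answer -6499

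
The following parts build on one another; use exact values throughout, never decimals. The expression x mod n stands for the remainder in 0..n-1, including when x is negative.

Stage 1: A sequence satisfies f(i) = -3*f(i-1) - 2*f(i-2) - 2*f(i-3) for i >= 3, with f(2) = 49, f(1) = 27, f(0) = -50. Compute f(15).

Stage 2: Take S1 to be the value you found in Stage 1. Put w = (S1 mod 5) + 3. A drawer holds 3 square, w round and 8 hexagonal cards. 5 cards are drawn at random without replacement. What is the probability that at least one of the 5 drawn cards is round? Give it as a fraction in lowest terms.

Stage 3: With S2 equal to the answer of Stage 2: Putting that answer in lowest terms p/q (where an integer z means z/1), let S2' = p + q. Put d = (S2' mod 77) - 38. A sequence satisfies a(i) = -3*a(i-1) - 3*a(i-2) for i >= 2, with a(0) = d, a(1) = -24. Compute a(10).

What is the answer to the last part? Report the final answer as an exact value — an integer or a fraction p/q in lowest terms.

Stage 1: f(3) = -3*(49) - 2*(27) - 2*(-50) = -101; iterating: f(3)=-101, f(4)=151, f(5)=-349, f(6)=947, f(7)=-2445, f(8)=6139, f(9)=-15421, f(10)=38875, f(11)=-98061, f(12)=247275, f(13)=-623453, f(14)=1571931, f(15)=-3963437; answer -3963437
Stage 2: S1 = -3963437; w = 6; total draws C(17,5) = 6188; complement C(11,5) = 462; favorable 6188 - 462 = 5726; P = 409/442; answer 409/442
Stage 3: S2 = 409/442; threaded value p + q = 851; d = -34; a(2) = -3*(-24) - 3*(-34) = 174; iterating: a(2)=174, a(3)=-450, a(4)=828, a(5)=-1134, a(6)=918, a(7)=648, a(8)=-4698, a(9)=12150, a(10)=-22356; answer -22356

-22356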